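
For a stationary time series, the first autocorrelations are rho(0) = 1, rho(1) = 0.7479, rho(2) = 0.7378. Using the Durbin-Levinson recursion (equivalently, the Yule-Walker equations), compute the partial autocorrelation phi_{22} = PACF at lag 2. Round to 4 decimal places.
\phi_{22} = 0.4050

The PACF at lag k is phi_{kk}, the last component of the solution
to the Yule-Walker system G_k phi = r_k where
  (G_k)_{ij} = rho(|i - j|), (r_k)_i = rho(i), i,j = 1..k.
Equivalently, Durbin-Levinson gives phi_{kk} iteratively:
  phi_{11} = rho(1)
  phi_{kk} = [rho(k) - sum_{j=1..k-1} phi_{k-1,j} rho(k-j)]
            / [1 - sum_{j=1..k-1} phi_{k-1,j} rho(j)],
  phi_{k,j} = phi_{k-1,j} - phi_{kk} phi_{k-1,k-j},  j = 1..k-1.
Step k = 1:
  phi_11 = rho(1) = 0.7479.
Step k = 2:
  phi_22 = [rho(2) - phi_11 rho(1)] / [1 - phi_11 rho(1)] = [0.7378 - (0.7479)(0.7479)] / [1 - (0.7479)(0.7479)]
         = 0.17844559 / 0.44064559 = 0.405.
Therefore phi_{22} = 0.4050.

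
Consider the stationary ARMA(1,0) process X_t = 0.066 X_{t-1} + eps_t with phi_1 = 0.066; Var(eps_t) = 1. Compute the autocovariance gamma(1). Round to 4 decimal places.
\gamma(1) = 0.0663

Multiply the model equation by X_{t-k} and take expectations. With theta_0 = psi_0 = 1 and psi_j the MA(infinity) weights, this gives
  gamma(k) - sum_i phi_i gamma(k-i) = c_k,
  c_k = sigma^2 * sum_{j=k..q} theta_j psi_{j-k}   (c_k = 0 for k > q),
using gamma(-m) = gamma(m).
Pure AR (q = 0): c_0 = sigma^2 = 1, c_k = 0 for k >= 1.
Equations for k = 0 and k = 1 (AR order 1):
  gamma(0) = phi_1 gamma(1) + c_0
  gamma(1) = phi_1 gamma(0) + c_1
Substituting the second into the first: gamma(0) (1 - phi_1^2) = c_0 + phi_1 c_1, so
  gamma(0) = c_0 / (1 - phi_1^2) = 1 / (1 - (0.066)^2) = 1 / 0.995644 = 1.004375.
  gamma(1) = phi_1 gamma(0) = (0.066)(1.004375) = 0.066289.
Therefore gamma(1) = 0.0663 (to 4 decimal places).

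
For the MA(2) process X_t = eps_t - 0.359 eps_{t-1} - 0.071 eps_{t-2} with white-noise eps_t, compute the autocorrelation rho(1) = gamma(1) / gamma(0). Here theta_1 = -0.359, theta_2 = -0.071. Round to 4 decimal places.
\rho(1) = -0.2941

For an MA(q) process with theta_0 = 1, the autocovariance is
  gamma(k) = sigma^2 * sum_{i=0..q-k} theta_i * theta_{i+k},
and rho(k) = gamma(k) / gamma(0). Sigma^2 cancels.
  numerator   = (1)*(-0.359) + (-0.359)*(-0.071) = -0.333511.
  denominator = (1)^2 + (-0.359)^2 + (-0.071)^2 = 1.133922.
  rho(1) = -0.333511 / 1.133922 = -0.2941.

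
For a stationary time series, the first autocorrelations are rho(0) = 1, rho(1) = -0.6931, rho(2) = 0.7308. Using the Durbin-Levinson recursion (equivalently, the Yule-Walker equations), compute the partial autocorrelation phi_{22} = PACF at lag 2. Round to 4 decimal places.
\phi_{22} = 0.4819

The PACF at lag k is phi_{kk}, the last component of the solution
to the Yule-Walker system G_k phi = r_k where
  (G_k)_{ij} = rho(|i - j|), (r_k)_i = rho(i), i,j = 1..k.
Equivalently, Durbin-Levinson gives phi_{kk} iteratively:
  phi_{11} = rho(1)
  phi_{kk} = [rho(k) - sum_{j=1..k-1} phi_{k-1,j} rho(k-j)]
            / [1 - sum_{j=1..k-1} phi_{k-1,j} rho(j)],
  phi_{k,j} = phi_{k-1,j} - phi_{kk} phi_{k-1,k-j},  j = 1..k-1.
Step k = 1:
  phi_11 = rho(1) = -0.6931.
Step k = 2:
  phi_22 = [rho(2) - phi_11 rho(1)] / [1 - phi_11 rho(1)] = [0.7308 - (-0.6931)(-0.6931)] / [1 - (-0.6931)(-0.6931)]
         = 0.25041239 / 0.51961239 = 0.4819.
Therefore phi_{22} = 0.4819.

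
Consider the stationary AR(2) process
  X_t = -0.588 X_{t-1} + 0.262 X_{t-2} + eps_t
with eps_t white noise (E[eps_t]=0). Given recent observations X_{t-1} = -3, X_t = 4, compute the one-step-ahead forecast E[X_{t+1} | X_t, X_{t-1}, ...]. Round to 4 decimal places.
E[X_{t+1} \mid \mathcal F_t] = -3.1380

For an AR(p) model X_t = c + sum_i phi_i X_{t-i} + eps_t, the
one-step-ahead conditional mean is
  E[X_{t+1} | X_t, ...] = c + sum_i phi_i X_{t+1-i}.
Substitute known values:
  E[X_{t+1} | ...] = (-0.588) * (4) + (0.262) * (-3)
                   = -3.1380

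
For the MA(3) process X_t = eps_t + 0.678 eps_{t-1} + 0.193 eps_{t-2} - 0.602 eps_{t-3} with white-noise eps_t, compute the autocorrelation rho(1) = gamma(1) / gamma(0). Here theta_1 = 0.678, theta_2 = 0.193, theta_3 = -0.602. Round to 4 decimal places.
\rho(1) = 0.3725

For an MA(q) process with theta_0 = 1, the autocovariance is
  gamma(k) = sigma^2 * sum_{i=0..q-k} theta_i * theta_{i+k},
and rho(k) = gamma(k) / gamma(0). Sigma^2 cancels.
  numerator   = (1)*(0.678) + (0.678)*(0.193) + (0.193)*(-0.602) = 0.692668.
  denominator = (1)^2 + (0.678)^2 + (0.193)^2 + (-0.602)^2 = 1.859337.
  rho(1) = 0.692668 / 1.859337 = 0.3725.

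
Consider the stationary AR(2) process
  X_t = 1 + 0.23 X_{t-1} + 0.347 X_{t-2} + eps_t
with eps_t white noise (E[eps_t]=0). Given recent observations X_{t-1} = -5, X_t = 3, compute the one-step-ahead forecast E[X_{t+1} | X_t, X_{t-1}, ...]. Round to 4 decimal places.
E[X_{t+1} \mid \mathcal F_t] = -0.0450

For an AR(p) model X_t = c + sum_i phi_i X_{t-i} + eps_t, the
one-step-ahead conditional mean is
  E[X_{t+1} | X_t, ...] = c + sum_i phi_i X_{t+1-i}.
Substitute known values:
  E[X_{t+1} | ...] = 1 + (0.23) * (3) + (0.347) * (-5)
                   = -0.0450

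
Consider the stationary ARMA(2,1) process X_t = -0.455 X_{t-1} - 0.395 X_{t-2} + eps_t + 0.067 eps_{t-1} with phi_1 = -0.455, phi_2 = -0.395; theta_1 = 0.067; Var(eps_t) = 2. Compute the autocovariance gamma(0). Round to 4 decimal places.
\gamma(0) = 2.5479

Multiply the model equation by X_{t-k} and take expectations. With theta_0 = psi_0 = 1 and psi_j the MA(infinity) weights, this gives
  gamma(k) - sum_i phi_i gamma(k-i) = c_k,
  c_k = sigma^2 * sum_{j=k..q} theta_j psi_{j-k}   (c_k = 0 for k > q),
using gamma(-m) = gamma(m).
psi-weights needed (psi_j = theta_j + sum_i phi_i psi_{j-i}):
  psi_1 = theta_1 + phi_1 = 0.067 + (-0.455) = -0.388
Right-hand sides:
  c_0 = sigma^2 (1 + theta_1 psi_1) = 2 * (1 + (0.067)(-0.388)) = 2 * 0.974004 = 1.948008
  c_1 = sigma^2 theta_1 = 2 * (0.067) = 0.134
  c_2 = 0
Equations for k = 0, 1, 2 (AR order 2, c_2 = 0):
  (E0) gamma(0) = phi_1 gamma(1) + phi_2 gamma(2) + c_0
  (E1) gamma(1) = phi_1 gamma(0) + phi_2 gamma(1) + c_1
  (E2) gamma(2) = phi_1 gamma(1) + phi_2 gamma(0)
From (E1): gamma(1) = A gamma(0) + B with
  A = phi_1 / (1 - phi_2) = -0.455 / 1.395 = -0.326165,   B = c_1 / (1 - phi_2) = 0.134 / 1.395 = 0.096057.
Insert (E2) into (E0): gamma(0) (1 - phi_2^2) = phi_1 (1 + phi_2) gamma(1) + c_0.
  phi_1 (1 + phi_2) = (-0.455)(0.605) = -0.275275,   1 - phi_2^2 = 0.843975.
Replace gamma(1) by A gamma(0) + B and collect gamma(0):
  gamma(0) [0.843975 - (-0.275275)(-0.326165)] = (-0.275275)(0.096057) + 1.948008
  gamma(0) * 0.75419 = 1.921566
  gamma(0) = 1.921566 / 0.75419 = 2.547854.
Therefore gamma(0) = 2.5479 (to 4 decimal places).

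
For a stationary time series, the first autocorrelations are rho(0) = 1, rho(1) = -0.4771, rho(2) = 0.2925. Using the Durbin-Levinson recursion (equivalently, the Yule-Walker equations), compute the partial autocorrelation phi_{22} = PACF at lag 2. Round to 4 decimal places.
\phi_{22} = 0.0840

The PACF at lag k is phi_{kk}, the last component of the solution
to the Yule-Walker system G_k phi = r_k where
  (G_k)_{ij} = rho(|i - j|), (r_k)_i = rho(i), i,j = 1..k.
Equivalently, Durbin-Levinson gives phi_{kk} iteratively:
  phi_{11} = rho(1)
  phi_{kk} = [rho(k) - sum_{j=1..k-1} phi_{k-1,j} rho(k-j)]
            / [1 - sum_{j=1..k-1} phi_{k-1,j} rho(j)],
  phi_{k,j} = phi_{k-1,j} - phi_{kk} phi_{k-1,k-j},  j = 1..k-1.
Step k = 1:
  phi_11 = rho(1) = -0.4771.
Step k = 2:
  phi_22 = [rho(2) - phi_11 rho(1)] / [1 - phi_11 rho(1)] = [0.2925 - (-0.4771)(-0.4771)] / [1 - (-0.4771)(-0.4771)]
         = 0.06487559 / 0.77237559 = 0.084.
Therefore phi_{22} = 0.0840.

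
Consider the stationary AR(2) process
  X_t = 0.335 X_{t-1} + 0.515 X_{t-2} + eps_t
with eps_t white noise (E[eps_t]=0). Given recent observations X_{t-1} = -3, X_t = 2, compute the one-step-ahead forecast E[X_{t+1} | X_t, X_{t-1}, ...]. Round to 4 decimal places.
E[X_{t+1} \mid \mathcal F_t] = -0.8750

For an AR(p) model X_t = c + sum_i phi_i X_{t-i} + eps_t, the
one-step-ahead conditional mean is
  E[X_{t+1} | X_t, ...] = c + sum_i phi_i X_{t+1-i}.
Substitute known values:
  E[X_{t+1} | ...] = (0.335) * (2) + (0.515) * (-3)
                   = -0.8750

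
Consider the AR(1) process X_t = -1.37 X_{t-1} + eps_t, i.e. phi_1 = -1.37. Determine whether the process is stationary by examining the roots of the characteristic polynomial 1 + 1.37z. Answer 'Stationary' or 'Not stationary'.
\text{Not stationary}

The AR(p) characteristic polynomial is P(z) = 1 + 1.37z.
Stationarity requires all roots to lie outside the unit circle, i.e. |z| > 1 for every root.
This is linear in z: 1 + (1.37) z = 0  =>  z = -1/(1.37) = -0.729927,  |z| = 0.729927.
Moduli of all roots: 0.7299.
All moduli strictly greater than 1? No.
Verdict: Not stationary.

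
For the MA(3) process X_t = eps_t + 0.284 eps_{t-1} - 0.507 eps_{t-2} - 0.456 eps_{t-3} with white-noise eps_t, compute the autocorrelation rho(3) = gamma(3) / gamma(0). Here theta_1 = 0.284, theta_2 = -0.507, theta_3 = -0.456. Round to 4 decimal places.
\rho(3) = -0.2950

For an MA(q) process with theta_0 = 1, the autocovariance is
  gamma(k) = sigma^2 * sum_{i=0..q-k} theta_i * theta_{i+k},
and rho(k) = gamma(k) / gamma(0). Sigma^2 cancels.
  numerator   = (1)*(-0.456) = -0.456.
  denominator = (1)^2 + (0.284)^2 + (-0.507)^2 + (-0.456)^2 = 1.545641.
  rho(3) = -0.456 / 1.545641 = -0.2950.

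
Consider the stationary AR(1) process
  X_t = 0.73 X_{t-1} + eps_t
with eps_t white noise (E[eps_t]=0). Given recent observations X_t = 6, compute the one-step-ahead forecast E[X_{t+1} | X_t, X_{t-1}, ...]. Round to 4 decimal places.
E[X_{t+1} \mid \mathcal F_t] = 4.3800

For an AR(p) model X_t = c + sum_i phi_i X_{t-i} + eps_t, the
one-step-ahead conditional mean is
  E[X_{t+1} | X_t, ...] = c + sum_i phi_i X_{t+1-i}.
Substitute known values:
  E[X_{t+1} | ...] = (0.73) * (6)
                   = 4.3800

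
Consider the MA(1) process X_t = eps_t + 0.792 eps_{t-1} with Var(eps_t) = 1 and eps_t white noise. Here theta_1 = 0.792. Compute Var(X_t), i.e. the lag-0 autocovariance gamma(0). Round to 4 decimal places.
\gamma(0) = 1.6273

For an MA(q) process X_t = eps_t + sum_i theta_i eps_{t-i} with
Var(eps_t) = sigma^2, the variance is
  gamma(0) = sigma^2 * (1 + sum_i theta_i^2).
  sum_i theta_i^2 = (0.792)^2 = 0.627264.
  gamma(0) = 1 * (1 + 0.627264) = 1 * 1.627264 = 1.627264, which rounds to 1.6273.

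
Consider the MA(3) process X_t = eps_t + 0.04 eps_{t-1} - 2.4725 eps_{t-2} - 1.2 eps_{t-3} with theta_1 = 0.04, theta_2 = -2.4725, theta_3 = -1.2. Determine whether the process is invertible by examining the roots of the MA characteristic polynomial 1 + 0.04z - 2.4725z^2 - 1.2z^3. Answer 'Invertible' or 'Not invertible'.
\text{Not invertible}

The MA(q) characteristic polynomial is P(z) = 1 + 0.04z - 2.4725z^2 - 1.2z^3.
Invertibility requires all roots to lie outside the unit circle, i.e. |z| > 1 for every root.
Degree 3: look for a simple real root z0 first, then factor out (1 - z/z0) and solve the remaining quadratic.
Testing z0 = -0.8: P(-0.8) = 1 + (0.04)(-0.8) + (-2.4725)(-0.8)^2 + (-1.2)(-0.8)^3
  = 1 + (-0.032) + (-1.5824) + (0.6144) = 0.  So z_0 = -0.8 is a root, |z_0| = 0.8.
Divide out the factor (1 + 1.25 z) = (1 - z/z0) (since 1/z0 = -1.25):
  P(z) = (1 + 1.25 z)(1 + (-1.21) z + (-0.96) z^2)
  [check: z-coef -1.21 - (-1.25) = 0.04; z^2-coef -0.96 - (-1.25)(-1.21) = -2.4725; z^3-coef -(-1.25)(-0.96) = -1.2.]
Remaining roots from the quadratic factor 1 + (-1.21) z + (-0.96) z^2:
  Set 1 + (-1.21) z + (-0.96) z^2 = 0, i.e. a z^2 + b z + c = 0 with a = -0.96, b = -1.21, c = 1.
  Discriminant D = b^2 - 4ac = (-1.21)^2 - 4*(-0.96)*1 = 1.4641 - (-3.84) = 5.3041.
  D >= 0, so the roots are real: z = (-b +/- sqrt(D)) / (2a) = (1.21 +/- 2.303063) / (-1.92).
    z_1 = (1.21 + 2.303063) / (-1.92) = -1.8297,   |z_1| = 1.8297.
    z_2 = (1.21 - 2.303063) / (-1.92) = 0.5693,   |z_2| = 0.5693.
Moduli of all roots: 0.8000, 1.8297, 0.5693.
All moduli strictly greater than 1? No.
Verdict: Not invertible.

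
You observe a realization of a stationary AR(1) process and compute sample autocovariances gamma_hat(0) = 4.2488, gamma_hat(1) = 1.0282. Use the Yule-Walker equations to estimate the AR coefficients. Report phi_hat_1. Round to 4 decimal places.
\hat\phi_{1} = 0.2420

The Yule-Walker equations for an AR(p) process read, in matrix form,
  Gamma_p phi = r_p,   with   (Gamma_p)_{ij} = gamma(|i - j|),
                       (r_p)_i = gamma(i),   i,j = 1..p.
Substitute the sample gammas (Toeplitz matrix and right-hand side of size 1):
  Gamma_p = [[4.2488]]
  r_p     = [1.0282]
With p = 1 this is the single equation gamma(0) phi_1 = gamma(1):
  phi_hat_1 = gamma(1) / gamma(0) = 1.0282 / 4.2488 = 0.2420.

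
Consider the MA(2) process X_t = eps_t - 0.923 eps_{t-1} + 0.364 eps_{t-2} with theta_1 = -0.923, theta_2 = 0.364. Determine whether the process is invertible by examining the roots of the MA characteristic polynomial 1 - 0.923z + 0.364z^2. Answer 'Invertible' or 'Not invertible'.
\text{Invertible}

The MA(q) characteristic polynomial is P(z) = 1 - 0.923z + 0.364z^2.
Invertibility requires all roots to lie outside the unit circle, i.e. |z| > 1 for every root.
Set 1 + (-0.923) z + (0.364) z^2 = 0, i.e. a z^2 + b z + c = 0 with a = 0.364, b = -0.923, c = 1.
Discriminant D = b^2 - 4ac = (-0.923)^2 - 4*(0.364)*1 = 0.851929 - (1.456) = -0.604071.
D < 0, so the roots are the complex-conjugate pair z = (-b +/- i sqrt(-D)) / (2a) = 1.2679 +/- 1.0676i.
For a conjugate pair |z|^2 = z * conj(z) = (product of roots) = c/a = 1/(0.364) = 2.747253, so |z| = sqrt(2.747253) = 1.6575 for both roots.
Moduli of all roots: 1.6575, 1.6575.
All moduli strictly greater than 1? Yes.
Verdict: Invertible.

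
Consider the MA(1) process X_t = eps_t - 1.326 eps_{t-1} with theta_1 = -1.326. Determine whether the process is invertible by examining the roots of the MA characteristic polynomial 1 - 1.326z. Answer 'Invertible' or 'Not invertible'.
\text{Not invertible}

The MA(q) characteristic polynomial is P(z) = 1 - 1.326z.
Invertibility requires all roots to lie outside the unit circle, i.e. |z| > 1 for every root.
This is linear in z: 1 + (-1.326) z = 0  =>  z = -1/(-1.326) = 0.754148,  |z| = 0.754148.
Moduli of all roots: 0.7541.
All moduli strictly greater than 1? No.
Verdict: Not invertible.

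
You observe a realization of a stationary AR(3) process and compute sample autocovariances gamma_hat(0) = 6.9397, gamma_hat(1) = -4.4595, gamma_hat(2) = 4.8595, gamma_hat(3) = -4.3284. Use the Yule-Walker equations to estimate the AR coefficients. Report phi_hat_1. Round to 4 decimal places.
\hat\phi_{1} = -0.2410

The Yule-Walker equations for an AR(p) process read, in matrix form,
  Gamma_p phi = r_p,   with   (Gamma_p)_{ij} = gamma(|i - j|),
                       (r_p)_i = gamma(i),   i,j = 1..p.
Substitute the sample gammas (Toeplitz matrix and right-hand side of size 3):
  Gamma_p = [[6.9397, -4.4595, 4.8595], [-4.4595, 6.9397, -4.4595], [4.8595, -4.4595, 6.9397]]
  r_p     = [-4.4595, 4.8595, -4.3284]
Written out (R1..R3):
  (R1) 6.9397 phi_1 - 4.4595 phi_2 + 4.8595 phi_3 = -4.4595
  (R2) -4.4595 phi_1 + 6.9397 phi_2 - 4.4595 phi_3 = 4.8595
  (R3) 4.8595 phi_1 - 4.4595 phi_2 + 6.9397 phi_3 = -4.3284
Gaussian elimination:
  R2 <- R2 - (-4.4595/6.9397) R1 = R2 - (-0.642607) R1:  4.073994 phi_2 - 1.336751 phi_3 = 1.993794
  R3 <- R3 - (4.8595/6.9397) R1 = R3 - (0.700246) R1:  -1.336751 phi_2 + 3.536853 phi_3 = -1.205651
  R3 <- R3 - (-1.336751/4.073994) R2 = R3 - (-0.328118) R2:  3.09824 phi_3 = -0.551451
Back-substitution:
  phi_hat_3 = -0.551451 / 3.09824 = -0.177989
  phi_hat_2 = (1.993794 - (-1.336751)(-0.177989)) / 4.073994 = 0.430994
  phi_hat_1 = (-4.4595 - (-4.4595)(0.430994) - (4.8595)(-0.177989)) / 6.9397 = -0.241011
So phi_hat = [-0.2410, 0.4310, -0.1780].
Therefore phi_hat_1 = -0.2410.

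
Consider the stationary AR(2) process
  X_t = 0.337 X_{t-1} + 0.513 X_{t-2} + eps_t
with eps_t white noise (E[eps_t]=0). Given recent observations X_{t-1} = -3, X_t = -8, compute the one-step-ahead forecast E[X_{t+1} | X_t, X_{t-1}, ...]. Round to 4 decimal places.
E[X_{t+1} \mid \mathcal F_t] = -4.2350

For an AR(p) model X_t = c + sum_i phi_i X_{t-i} + eps_t, the
one-step-ahead conditional mean is
  E[X_{t+1} | X_t, ...] = c + sum_i phi_i X_{t+1-i}.
Substitute known values:
  E[X_{t+1} | ...] = (0.337) * (-8) + (0.513) * (-3)
                   = -4.2350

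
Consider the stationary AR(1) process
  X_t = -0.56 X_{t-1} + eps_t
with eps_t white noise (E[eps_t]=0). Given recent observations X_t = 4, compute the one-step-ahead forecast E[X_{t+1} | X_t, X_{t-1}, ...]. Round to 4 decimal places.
E[X_{t+1} \mid \mathcal F_t] = -2.2400

For an AR(p) model X_t = c + sum_i phi_i X_{t-i} + eps_t, the
one-step-ahead conditional mean is
  E[X_{t+1} | X_t, ...] = c + sum_i phi_i X_{t+1-i}.
Substitute known values:
  E[X_{t+1} | ...] = (-0.56) * (4)
                   = -2.2400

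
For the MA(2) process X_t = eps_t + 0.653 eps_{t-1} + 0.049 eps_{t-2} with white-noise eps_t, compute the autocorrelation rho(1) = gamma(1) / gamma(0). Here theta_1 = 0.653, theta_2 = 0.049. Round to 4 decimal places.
\rho(1) = 0.4794

For an MA(q) process with theta_0 = 1, the autocovariance is
  gamma(k) = sigma^2 * sum_{i=0..q-k} theta_i * theta_{i+k},
and rho(k) = gamma(k) / gamma(0). Sigma^2 cancels.
  numerator   = (1)*(0.653) + (0.653)*(0.049) = 0.684997.
  denominator = (1)^2 + (0.653)^2 + (0.049)^2 = 1.42881.
  rho(1) = 0.684997 / 1.42881 = 0.4794.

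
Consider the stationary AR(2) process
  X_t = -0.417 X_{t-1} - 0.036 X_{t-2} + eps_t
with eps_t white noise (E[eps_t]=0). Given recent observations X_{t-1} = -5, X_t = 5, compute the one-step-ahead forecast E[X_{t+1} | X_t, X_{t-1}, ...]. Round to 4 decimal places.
E[X_{t+1} \mid \mathcal F_t] = -1.9050

For an AR(p) model X_t = c + sum_i phi_i X_{t-i} + eps_t, the
one-step-ahead conditional mean is
  E[X_{t+1} | X_t, ...] = c + sum_i phi_i X_{t+1-i}.
Substitute known values:
  E[X_{t+1} | ...] = (-0.417) * (5) + (-0.036) * (-5)
                   = -1.9050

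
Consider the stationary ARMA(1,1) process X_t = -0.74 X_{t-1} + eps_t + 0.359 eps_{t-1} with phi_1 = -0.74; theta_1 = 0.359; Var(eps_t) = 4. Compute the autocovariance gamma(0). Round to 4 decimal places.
\gamma(0) = 5.2835

Multiply the model equation by X_{t-k} and take expectations. With theta_0 = psi_0 = 1 and psi_j the MA(infinity) weights, this gives
  gamma(k) - sum_i phi_i gamma(k-i) = c_k,
  c_k = sigma^2 * sum_{j=k..q} theta_j psi_{j-k}   (c_k = 0 for k > q),
using gamma(-m) = gamma(m).
psi-weights needed (psi_j = theta_j + sum_i phi_i psi_{j-i}):
  psi_1 = theta_1 + phi_1 = 0.359 + (-0.74) = -0.381
Right-hand sides:
  c_0 = sigma^2 (1 + theta_1 psi_1) = 4 * (1 + (0.359)(-0.381)) = 4 * 0.863221 = 3.452884
  c_1 = sigma^2 theta_1 = 4 * (0.359) = 1.436
  c_2 = 0
Equations for k = 0 and k = 1 (AR order 1):
  gamma(0) = phi_1 gamma(1) + c_0
  gamma(1) = phi_1 gamma(0) + c_1
Substituting the second into the first: gamma(0) (1 - phi_1^2) = c_0 + phi_1 c_1, so
  gamma(0) = (c_0 + phi_1 c_1) / (1 - phi_1^2) = (3.452884 + (-0.74)(1.436)) / (1 - (-0.74)^2) = 2.390244 / 0.4524 = 5.283475.
Therefore gamma(0) = 5.2835 (to 4 decimal places).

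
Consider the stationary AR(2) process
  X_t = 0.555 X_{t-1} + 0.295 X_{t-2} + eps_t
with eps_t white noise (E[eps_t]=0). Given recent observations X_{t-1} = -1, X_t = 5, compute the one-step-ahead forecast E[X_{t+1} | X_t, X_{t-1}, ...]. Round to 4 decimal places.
E[X_{t+1} \mid \mathcal F_t] = 2.4800

For an AR(p) model X_t = c + sum_i phi_i X_{t-i} + eps_t, the
one-step-ahead conditional mean is
  E[X_{t+1} | X_t, ...] = c + sum_i phi_i X_{t+1-i}.
Substitute known values:
  E[X_{t+1} | ...] = (0.555) * (5) + (0.295) * (-1)
                   = 2.4800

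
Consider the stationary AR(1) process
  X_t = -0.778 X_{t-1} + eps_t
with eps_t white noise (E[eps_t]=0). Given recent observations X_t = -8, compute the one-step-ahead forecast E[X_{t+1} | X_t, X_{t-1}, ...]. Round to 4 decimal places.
E[X_{t+1} \mid \mathcal F_t] = 6.2240

For an AR(p) model X_t = c + sum_i phi_i X_{t-i} + eps_t, the
one-step-ahead conditional mean is
  E[X_{t+1} | X_t, ...] = c + sum_i phi_i X_{t+1-i}.
Substitute known values:
  E[X_{t+1} | ...] = (-0.778) * (-8)
                   = 6.2240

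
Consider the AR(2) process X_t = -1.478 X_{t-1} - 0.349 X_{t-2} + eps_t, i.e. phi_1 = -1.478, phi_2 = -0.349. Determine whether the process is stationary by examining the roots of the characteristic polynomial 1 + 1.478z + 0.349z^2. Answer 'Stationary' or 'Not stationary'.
\text{Not stationary}

The AR(p) characteristic polynomial is P(z) = 1 + 1.478z + 0.349z^2.
Stationarity requires all roots to lie outside the unit circle, i.e. |z| > 1 for every root.
Set 1 + (1.478) z + (0.349) z^2 = 0, i.e. a z^2 + b z + c = 0 with a = 0.349, b = 1.478, c = 1.
Discriminant D = b^2 - 4ac = (1.478)^2 - 4*(0.349)*1 = 2.184484 - (1.396) = 0.788484.
D >= 0, so the roots are real: z = (-b +/- sqrt(D)) / (2a) = (-1.478 +/- 0.887966) / (0.698).
  z_1 = (-1.478 + 0.887966) / (0.698) = -0.8453,   |z_1| = 0.8453.
  z_2 = (-1.478 - 0.887966) / (0.698) = -3.3896,   |z_2| = 3.3896.
Moduli of all roots: 0.8453, 3.3896.
All moduli strictly greater than 1? No.
Verdict: Not stationary.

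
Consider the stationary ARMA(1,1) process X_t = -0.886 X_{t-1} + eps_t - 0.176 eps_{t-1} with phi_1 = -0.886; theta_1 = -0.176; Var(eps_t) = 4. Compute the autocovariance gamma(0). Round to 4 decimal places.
\gamma(0) = 24.9828

Multiply the model equation by X_{t-k} and take expectations. With theta_0 = psi_0 = 1 and psi_j the MA(infinity) weights, this gives
  gamma(k) - sum_i phi_i gamma(k-i) = c_k,
  c_k = sigma^2 * sum_{j=k..q} theta_j psi_{j-k}   (c_k = 0 for k > q),
using gamma(-m) = gamma(m).
psi-weights needed (psi_j = theta_j + sum_i phi_i psi_{j-i}):
  psi_1 = theta_1 + phi_1 = -0.176 + (-0.886) = -1.062
Right-hand sides:
  c_0 = sigma^2 (1 + theta_1 psi_1) = 4 * (1 + (-0.176)(-1.062)) = 4 * 1.186912 = 4.747648
  c_1 = sigma^2 theta_1 = 4 * (-0.176) = -0.704
  c_2 = 0
Equations for k = 0 and k = 1 (AR order 1):
  gamma(0) = phi_1 gamma(1) + c_0
  gamma(1) = phi_1 gamma(0) + c_1
Substituting the second into the first: gamma(0) (1 - phi_1^2) = c_0 + phi_1 c_1, so
  gamma(0) = (c_0 + phi_1 c_1) / (1 - phi_1^2) = (4.747648 + (-0.886)(-0.704)) / (1 - (-0.886)^2) = 5.371392 / 0.215004 = 24.982754.
Therefore gamma(0) = 24.9828 (to 4 decimal places).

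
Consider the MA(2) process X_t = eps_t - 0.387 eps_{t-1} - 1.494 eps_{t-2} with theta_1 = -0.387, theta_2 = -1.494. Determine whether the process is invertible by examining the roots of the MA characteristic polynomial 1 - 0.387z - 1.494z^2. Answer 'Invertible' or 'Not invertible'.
\text{Not invertible}

The MA(q) characteristic polynomial is P(z) = 1 - 0.387z - 1.494z^2.
Invertibility requires all roots to lie outside the unit circle, i.e. |z| > 1 for every root.
Set 1 + (-0.387) z + (-1.494) z^2 = 0, i.e. a z^2 + b z + c = 0 with a = -1.494, b = -0.387, c = 1.
Discriminant D = b^2 - 4ac = (-0.387)^2 - 4*(-1.494)*1 = 0.149769 - (-5.976) = 6.125769.
D >= 0, so the roots are real: z = (-b +/- sqrt(D)) / (2a) = (0.387 +/- 2.475029) / (-2.988).
  z_1 = (0.387 + 2.475029) / (-2.988) = -0.9578,   |z_1| = 0.9578.
  z_2 = (0.387 - 2.475029) / (-2.988) = 0.6988,   |z_2| = 0.6988.
Moduli of all roots: 0.9578, 0.6988.
All moduli strictly greater than 1? No.
Verdict: Not invertible.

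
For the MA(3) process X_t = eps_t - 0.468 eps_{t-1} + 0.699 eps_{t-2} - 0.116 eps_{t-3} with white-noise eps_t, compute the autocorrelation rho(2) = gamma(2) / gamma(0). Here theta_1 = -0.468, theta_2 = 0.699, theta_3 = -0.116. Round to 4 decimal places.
\rho(2) = 0.4377

For an MA(q) process with theta_0 = 1, the autocovariance is
  gamma(k) = sigma^2 * sum_{i=0..q-k} theta_i * theta_{i+k},
and rho(k) = gamma(k) / gamma(0). Sigma^2 cancels.
  numerator   = (1)*(0.699) + (-0.468)*(-0.116) = 0.753288.
  denominator = (1)^2 + (-0.468)^2 + (0.699)^2 + (-0.116)^2 = 1.721081.
  rho(2) = 0.753288 / 1.721081 = 0.4377.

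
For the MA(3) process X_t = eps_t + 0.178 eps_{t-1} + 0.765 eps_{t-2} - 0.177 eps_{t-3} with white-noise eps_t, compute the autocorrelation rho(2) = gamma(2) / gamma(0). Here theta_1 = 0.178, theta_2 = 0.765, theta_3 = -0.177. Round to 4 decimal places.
\rho(2) = 0.4450

For an MA(q) process with theta_0 = 1, the autocovariance is
  gamma(k) = sigma^2 * sum_{i=0..q-k} theta_i * theta_{i+k},
and rho(k) = gamma(k) / gamma(0). Sigma^2 cancels.
  numerator   = (1)*(0.765) + (0.178)*(-0.177) = 0.733494.
  denominator = (1)^2 + (0.178)^2 + (0.765)^2 + (-0.177)^2 = 1.648238.
  rho(2) = 0.733494 / 1.648238 = 0.4450.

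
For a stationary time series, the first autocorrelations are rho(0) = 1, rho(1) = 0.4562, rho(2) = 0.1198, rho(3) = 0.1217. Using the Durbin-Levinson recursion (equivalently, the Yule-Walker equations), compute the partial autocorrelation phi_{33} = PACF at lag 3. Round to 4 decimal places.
\phi_{33} = 0.1430

The PACF at lag k is phi_{kk}, the last component of the solution
to the Yule-Walker system G_k phi = r_k where
  (G_k)_{ij} = rho(|i - j|), (r_k)_i = rho(i), i,j = 1..k.
Equivalently, Durbin-Levinson gives phi_{kk} iteratively:
  phi_{11} = rho(1)
  phi_{kk} = [rho(k) - sum_{j=1..k-1} phi_{k-1,j} rho(k-j)]
            / [1 - sum_{j=1..k-1} phi_{k-1,j} rho(j)],
  phi_{k,j} = phi_{k-1,j} - phi_{kk} phi_{k-1,k-j},  j = 1..k-1.
Step k = 1:
  phi_11 = rho(1) = 0.4562.
Step k = 2:
  phi_22 = [rho(2) - phi_11 rho(1)] / [1 - phi_11 rho(1)] = [0.1198 - (0.4562)(0.4562)] / [1 - (0.4562)(0.4562)]
         = -0.08831844 / 0.79188156 = -0.11153.
  Update: phi_21 = phi_11 - phi_22 phi_11 = 0.4562 - (-0.11153)(0.4562) = 0.50708.
Step k = 3:
  phi_33 = [rho(3) - phi_21 rho(2) - phi_22 rho(1)] / [1 - phi_21 rho(1) - phi_22 rho(2)]
    numerator   = 0.1217 - (0.50708)(0.1198) - (-0.11153)(0.4562) = 0.11183175
    denominator = 1 - (0.50708)(0.4562) - (-0.11153)(0.1198) = 0.78203142
  phi_33 = 0.11183175 / 0.78203142 = 0.143.
Therefore phi_{33} = 0.1430.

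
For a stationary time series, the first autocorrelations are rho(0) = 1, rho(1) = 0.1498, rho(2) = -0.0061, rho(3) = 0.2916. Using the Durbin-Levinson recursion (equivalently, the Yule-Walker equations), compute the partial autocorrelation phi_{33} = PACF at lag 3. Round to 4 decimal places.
\phi_{33} = 0.3040

The PACF at lag k is phi_{kk}, the last component of the solution
to the Yule-Walker system G_k phi = r_k where
  (G_k)_{ij} = rho(|i - j|), (r_k)_i = rho(i), i,j = 1..k.
Equivalently, Durbin-Levinson gives phi_{kk} iteratively:
  phi_{11} = rho(1)
  phi_{kk} = [rho(k) - sum_{j=1..k-1} phi_{k-1,j} rho(k-j)]
            / [1 - sum_{j=1..k-1} phi_{k-1,j} rho(j)],
  phi_{k,j} = phi_{k-1,j} - phi_{kk} phi_{k-1,k-j},  j = 1..k-1.
Step k = 1:
  phi_11 = rho(1) = 0.1498.
Step k = 2:
  phi_22 = [rho(2) - phi_11 rho(1)] / [1 - phi_11 rho(1)] = [-0.0061 - (0.1498)(0.1498)] / [1 - (0.1498)(0.1498)]
         = -0.02854004 / 0.97755996 = -0.029195.
  Update: phi_21 = phi_11 - phi_22 phi_11 = 0.1498 - (-0.029195)(0.1498) = 0.154173.
Step k = 3:
  phi_33 = [rho(3) - phi_21 rho(2) - phi_22 rho(1)] / [1 - phi_21 rho(1) - phi_22 rho(2)]
    numerator   = 0.2916 - (0.154173)(-0.0061) - (-0.029195)(0.1498) = 0.2969139
    denominator = 1 - (0.154173)(0.1498) - (-0.029195)(-0.0061) = 0.97672673
  phi_33 = 0.2969139 / 0.97672673 = 0.304.
Therefore phi_{33} = 0.3040.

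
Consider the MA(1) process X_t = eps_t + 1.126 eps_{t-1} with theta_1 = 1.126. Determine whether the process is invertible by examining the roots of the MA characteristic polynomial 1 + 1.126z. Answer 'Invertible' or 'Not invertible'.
\text{Not invertible}

The MA(q) characteristic polynomial is P(z) = 1 + 1.126z.
Invertibility requires all roots to lie outside the unit circle, i.e. |z| > 1 for every root.
This is linear in z: 1 + (1.126) z = 0  =>  z = -1/(1.126) = -0.888099,  |z| = 0.888099.
Moduli of all roots: 0.8881.
All moduli strictly greater than 1? No.
Verdict: Not invertible.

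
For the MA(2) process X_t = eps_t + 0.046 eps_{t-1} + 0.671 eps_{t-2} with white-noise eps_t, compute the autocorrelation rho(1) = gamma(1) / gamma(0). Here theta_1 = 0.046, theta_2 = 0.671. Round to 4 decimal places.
\rho(1) = 0.0529

For an MA(q) process with theta_0 = 1, the autocovariance is
  gamma(k) = sigma^2 * sum_{i=0..q-k} theta_i * theta_{i+k},
and rho(k) = gamma(k) / gamma(0). Sigma^2 cancels.
  numerator   = (1)*(0.046) + (0.046)*(0.671) = 0.076866.
  denominator = (1)^2 + (0.046)^2 + (0.671)^2 = 1.452357.
  rho(1) = 0.076866 / 1.452357 = 0.0529.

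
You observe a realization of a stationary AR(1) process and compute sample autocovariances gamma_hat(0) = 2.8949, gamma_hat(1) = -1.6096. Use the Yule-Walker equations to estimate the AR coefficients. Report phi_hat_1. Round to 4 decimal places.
\hat\phi_{1} = -0.5560

The Yule-Walker equations for an AR(p) process read, in matrix form,
  Gamma_p phi = r_p,   with   (Gamma_p)_{ij} = gamma(|i - j|),
                       (r_p)_i = gamma(i),   i,j = 1..p.
Substitute the sample gammas (Toeplitz matrix and right-hand side of size 1):
  Gamma_p = [[2.8949]]
  r_p     = [-1.6096]
With p = 1 this is the single equation gamma(0) phi_1 = gamma(1):
  phi_hat_1 = gamma(1) / gamma(0) = -1.6096 / 2.8949 = -0.5560.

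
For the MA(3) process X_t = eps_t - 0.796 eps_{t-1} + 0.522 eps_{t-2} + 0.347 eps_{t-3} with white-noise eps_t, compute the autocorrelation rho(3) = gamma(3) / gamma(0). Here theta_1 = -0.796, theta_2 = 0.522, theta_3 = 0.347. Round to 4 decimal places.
\rho(3) = 0.1712

For an MA(q) process with theta_0 = 1, the autocovariance is
  gamma(k) = sigma^2 * sum_{i=0..q-k} theta_i * theta_{i+k},
and rho(k) = gamma(k) / gamma(0). Sigma^2 cancels.
  numerator   = (1)*(0.347) = 0.347.
  denominator = (1)^2 + (-0.796)^2 + (0.522)^2 + (0.347)^2 = 2.026509.
  rho(3) = 0.347 / 2.026509 = 0.1712.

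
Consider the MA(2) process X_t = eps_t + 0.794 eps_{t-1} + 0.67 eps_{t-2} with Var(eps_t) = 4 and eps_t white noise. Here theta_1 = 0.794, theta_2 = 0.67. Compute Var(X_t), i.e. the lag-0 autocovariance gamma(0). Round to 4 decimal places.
\gamma(0) = 8.3173

For an MA(q) process X_t = eps_t + sum_i theta_i eps_{t-i} with
Var(eps_t) = sigma^2, the variance is
  gamma(0) = sigma^2 * (1 + sum_i theta_i^2).
  sum_i theta_i^2 = (0.794)^2 + (0.67)^2 = 0.630436 + 0.4489 = 1.079336.
  gamma(0) = 4 * (1 + 1.079336) = 4 * 2.079336 = 8.317344, which rounds to 8.3173.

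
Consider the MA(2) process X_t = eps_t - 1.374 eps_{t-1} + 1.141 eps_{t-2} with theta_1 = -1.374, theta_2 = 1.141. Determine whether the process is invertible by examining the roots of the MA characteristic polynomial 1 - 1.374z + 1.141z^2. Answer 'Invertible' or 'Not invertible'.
\text{Not invertible}

The MA(q) characteristic polynomial is P(z) = 1 - 1.374z + 1.141z^2.
Invertibility requires all roots to lie outside the unit circle, i.e. |z| > 1 for every root.
Set 1 + (-1.374) z + (1.141) z^2 = 0, i.e. a z^2 + b z + c = 0 with a = 1.141, b = -1.374, c = 1.
Discriminant D = b^2 - 4ac = (-1.374)^2 - 4*(1.141)*1 = 1.887876 - (4.564) = -2.676124.
D < 0, so the roots are the complex-conjugate pair z = (-b +/- i sqrt(-D)) / (2a) = 0.6021 +/- 0.7169i.
For a conjugate pair |z|^2 = z * conj(z) = (product of roots) = c/a = 1/(1.141) = 0.876424, so |z| = sqrt(0.876424) = 0.9362 for both roots.
Moduli of all roots: 0.9362, 0.9362.
All moduli strictly greater than 1? No.
Verdict: Not invertible.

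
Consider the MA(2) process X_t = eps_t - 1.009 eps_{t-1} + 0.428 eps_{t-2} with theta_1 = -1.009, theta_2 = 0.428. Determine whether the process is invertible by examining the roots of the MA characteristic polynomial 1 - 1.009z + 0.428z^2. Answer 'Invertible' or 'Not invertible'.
\text{Invertible}

The MA(q) characteristic polynomial is P(z) = 1 - 1.009z + 0.428z^2.
Invertibility requires all roots to lie outside the unit circle, i.e. |z| > 1 for every root.
Set 1 + (-1.009) z + (0.428) z^2 = 0, i.e. a z^2 + b z + c = 0 with a = 0.428, b = -1.009, c = 1.
Discriminant D = b^2 - 4ac = (-1.009)^2 - 4*(0.428)*1 = 1.018081 - (1.712) = -0.693919.
D < 0, so the roots are the complex-conjugate pair z = (-b +/- i sqrt(-D)) / (2a) = 1.1787 +/- 0.9732i.
For a conjugate pair |z|^2 = z * conj(z) = (product of roots) = c/a = 1/(0.428) = 2.336449, so |z| = sqrt(2.336449) = 1.5285 for both roots.
Moduli of all roots: 1.5285, 1.5285.
All moduli strictly greater than 1? Yes.
Verdict: Invertible.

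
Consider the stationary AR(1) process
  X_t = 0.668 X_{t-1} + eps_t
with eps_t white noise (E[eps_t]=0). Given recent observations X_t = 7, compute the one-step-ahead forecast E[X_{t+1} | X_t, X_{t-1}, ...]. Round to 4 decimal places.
E[X_{t+1} \mid \mathcal F_t] = 4.6760

For an AR(p) model X_t = c + sum_i phi_i X_{t-i} + eps_t, the
one-step-ahead conditional mean is
  E[X_{t+1} | X_t, ...] = c + sum_i phi_i X_{t+1-i}.
Substitute known values:
  E[X_{t+1} | ...] = (0.668) * (7)
                   = 4.6760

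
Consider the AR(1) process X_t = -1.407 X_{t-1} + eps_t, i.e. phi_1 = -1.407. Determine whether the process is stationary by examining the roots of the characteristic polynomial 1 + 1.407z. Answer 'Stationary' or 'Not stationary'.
\text{Not stationary}

The AR(p) characteristic polynomial is P(z) = 1 + 1.407z.
Stationarity requires all roots to lie outside the unit circle, i.e. |z| > 1 for every root.
This is linear in z: 1 + (1.407) z = 0  =>  z = -1/(1.407) = -0.710732,  |z| = 0.710732.
Moduli of all roots: 0.7107.
All moduli strictly greater than 1? No.
Verdict: Not stationary.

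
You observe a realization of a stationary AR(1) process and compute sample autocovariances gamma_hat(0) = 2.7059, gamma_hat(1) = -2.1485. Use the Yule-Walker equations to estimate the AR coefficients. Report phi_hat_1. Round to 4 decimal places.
\hat\phi_{1} = -0.7940

The Yule-Walker equations for an AR(p) process read, in matrix form,
  Gamma_p phi = r_p,   with   (Gamma_p)_{ij} = gamma(|i - j|),
                       (r_p)_i = gamma(i),   i,j = 1..p.
Substitute the sample gammas (Toeplitz matrix and right-hand side of size 1):
  Gamma_p = [[2.7059]]
  r_p     = [-2.1485]
With p = 1 this is the single equation gamma(0) phi_1 = gamma(1):
  phi_hat_1 = gamma(1) / gamma(0) = -2.1485 / 2.7059 = -0.7940.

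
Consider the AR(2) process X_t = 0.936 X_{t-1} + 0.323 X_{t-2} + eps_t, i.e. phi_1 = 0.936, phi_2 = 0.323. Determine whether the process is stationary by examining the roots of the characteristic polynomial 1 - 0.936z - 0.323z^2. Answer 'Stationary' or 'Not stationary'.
\text{Not stationary}

The AR(p) characteristic polynomial is P(z) = 1 - 0.936z - 0.323z^2.
Stationarity requires all roots to lie outside the unit circle, i.e. |z| > 1 for every root.
Set 1 + (-0.936) z + (-0.323) z^2 = 0, i.e. a z^2 + b z + c = 0 with a = -0.323, b = -0.936, c = 1.
Discriminant D = b^2 - 4ac = (-0.936)^2 - 4*(-0.323)*1 = 0.876096 - (-1.292) = 2.168096.
D >= 0, so the roots are real: z = (-b +/- sqrt(D)) / (2a) = (0.936 +/- 1.472446) / (-0.646).
  z_1 = (0.936 + 1.472446) / (-0.646) = -3.7282,   |z_1| = 3.7282.
  z_2 = (0.936 - 1.472446) / (-0.646) = 0.8304,   |z_2| = 0.8304.
Moduli of all roots: 3.7282, 0.8304.
All moduli strictly greater than 1? No.
Verdict: Not stationary.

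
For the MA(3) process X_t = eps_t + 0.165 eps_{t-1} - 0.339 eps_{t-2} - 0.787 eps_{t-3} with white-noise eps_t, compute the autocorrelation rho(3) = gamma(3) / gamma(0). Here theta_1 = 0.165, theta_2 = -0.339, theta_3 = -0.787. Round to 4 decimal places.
\rho(3) = -0.4468

For an MA(q) process with theta_0 = 1, the autocovariance is
  gamma(k) = sigma^2 * sum_{i=0..q-k} theta_i * theta_{i+k},
and rho(k) = gamma(k) / gamma(0). Sigma^2 cancels.
  numerator   = (1)*(-0.787) = -0.787.
  denominator = (1)^2 + (0.165)^2 + (-0.339)^2 + (-0.787)^2 = 1.761515.
  rho(3) = -0.787 / 1.761515 = -0.4468.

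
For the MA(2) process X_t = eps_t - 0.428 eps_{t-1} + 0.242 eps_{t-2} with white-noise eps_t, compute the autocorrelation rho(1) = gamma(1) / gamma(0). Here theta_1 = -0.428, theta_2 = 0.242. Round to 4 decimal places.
\rho(1) = -0.4281

For an MA(q) process with theta_0 = 1, the autocovariance is
  gamma(k) = sigma^2 * sum_{i=0..q-k} theta_i * theta_{i+k},
and rho(k) = gamma(k) / gamma(0). Sigma^2 cancels.
  numerator   = (1)*(-0.428) + (-0.428)*(0.242) = -0.531576.
  denominator = (1)^2 + (-0.428)^2 + (0.242)^2 = 1.241748.
  rho(1) = -0.531576 / 1.241748 = -0.4281.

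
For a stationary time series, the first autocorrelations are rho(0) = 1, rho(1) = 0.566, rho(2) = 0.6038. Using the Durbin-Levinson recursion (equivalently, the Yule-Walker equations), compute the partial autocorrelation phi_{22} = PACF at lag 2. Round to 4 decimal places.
\phi_{22} = 0.4170

The PACF at lag k is phi_{kk}, the last component of the solution
to the Yule-Walker system G_k phi = r_k where
  (G_k)_{ij} = rho(|i - j|), (r_k)_i = rho(i), i,j = 1..k.
Equivalently, Durbin-Levinson gives phi_{kk} iteratively:
  phi_{11} = rho(1)
  phi_{kk} = [rho(k) - sum_{j=1..k-1} phi_{k-1,j} rho(k-j)]
            / [1 - sum_{j=1..k-1} phi_{k-1,j} rho(j)],
  phi_{k,j} = phi_{k-1,j} - phi_{kk} phi_{k-1,k-j},  j = 1..k-1.
Step k = 1:
  phi_11 = rho(1) = 0.566.
Step k = 2:
  phi_22 = [rho(2) - phi_11 rho(1)] / [1 - phi_11 rho(1)] = [0.6038 - (0.566)(0.566)] / [1 - (0.566)(0.566)]
         = 0.283444 / 0.679644 = 0.417.
Therefore phi_{22} = 0.4170.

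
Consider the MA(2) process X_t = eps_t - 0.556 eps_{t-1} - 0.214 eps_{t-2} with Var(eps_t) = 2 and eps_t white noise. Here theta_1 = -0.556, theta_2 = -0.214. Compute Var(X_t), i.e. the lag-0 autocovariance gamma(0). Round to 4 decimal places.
\gamma(0) = 2.7099

For an MA(q) process X_t = eps_t + sum_i theta_i eps_{t-i} with
Var(eps_t) = sigma^2, the variance is
  gamma(0) = sigma^2 * (1 + sum_i theta_i^2).
  sum_i theta_i^2 = (-0.556)^2 + (-0.214)^2 = 0.309136 + 0.045796 = 0.354932.
  gamma(0) = 2 * (1 + 0.354932) = 2 * 1.354932 = 2.709864, which rounds to 2.7099.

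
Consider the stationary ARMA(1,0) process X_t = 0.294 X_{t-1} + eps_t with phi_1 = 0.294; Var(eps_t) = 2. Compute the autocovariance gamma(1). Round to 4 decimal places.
\gamma(1) = 0.6436

Multiply the model equation by X_{t-k} and take expectations. With theta_0 = psi_0 = 1 and psi_j the MA(infinity) weights, this gives
  gamma(k) - sum_i phi_i gamma(k-i) = c_k,
  c_k = sigma^2 * sum_{j=k..q} theta_j psi_{j-k}   (c_k = 0 for k > q),
using gamma(-m) = gamma(m).
Pure AR (q = 0): c_0 = sigma^2 = 2, c_k = 0 for k >= 1.
Equations for k = 0 and k = 1 (AR order 1):
  gamma(0) = phi_1 gamma(1) + c_0
  gamma(1) = phi_1 gamma(0) + c_1
Substituting the second into the first: gamma(0) (1 - phi_1^2) = c_0 + phi_1 c_1, so
  gamma(0) = c_0 / (1 - phi_1^2) = 2 / (1 - (0.294)^2) = 2 / 0.913564 = 2.189228.
  gamma(1) = phi_1 gamma(0) = (0.294)(2.189228) = 0.643633.
Therefore gamma(1) = 0.6436 (to 4 decimal places).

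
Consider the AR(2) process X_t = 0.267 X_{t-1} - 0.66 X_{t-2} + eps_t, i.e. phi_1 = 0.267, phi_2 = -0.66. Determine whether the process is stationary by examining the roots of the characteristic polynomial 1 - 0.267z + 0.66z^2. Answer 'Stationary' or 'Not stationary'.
\text{Stationary}

The AR(p) characteristic polynomial is P(z) = 1 - 0.267z + 0.66z^2.
Stationarity requires all roots to lie outside the unit circle, i.e. |z| > 1 for every root.
Set 1 + (-0.267) z + (0.66) z^2 = 0, i.e. a z^2 + b z + c = 0 with a = 0.66, b = -0.267, c = 1.
Discriminant D = b^2 - 4ac = (-0.267)^2 - 4*(0.66)*1 = 0.071289 - (2.64) = -2.568711.
D < 0, so the roots are the complex-conjugate pair z = (-b +/- i sqrt(-D)) / (2a) = 0.2023 +/- 1.2142i.
For a conjugate pair |z|^2 = z * conj(z) = (product of roots) = c/a = 1/(0.66) = 1.515152, so |z| = sqrt(1.515152) = 1.2309 for both roots.
Moduli of all roots: 1.2309, 1.2309.
All moduli strictly greater than 1? Yes.
Verdict: Stationary.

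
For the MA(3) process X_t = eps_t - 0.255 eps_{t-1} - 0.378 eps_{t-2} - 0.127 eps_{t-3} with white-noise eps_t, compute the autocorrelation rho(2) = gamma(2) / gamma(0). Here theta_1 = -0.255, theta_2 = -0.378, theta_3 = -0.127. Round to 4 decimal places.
\rho(2) = -0.2824

For an MA(q) process with theta_0 = 1, the autocovariance is
  gamma(k) = sigma^2 * sum_{i=0..q-k} theta_i * theta_{i+k},
and rho(k) = gamma(k) / gamma(0). Sigma^2 cancels.
  numerator   = (1)*(-0.378) + (-0.255)*(-0.127) = -0.345615.
  denominator = (1)^2 + (-0.255)^2 + (-0.378)^2 + (-0.127)^2 = 1.224038.
  rho(2) = -0.345615 / 1.224038 = -0.2824.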